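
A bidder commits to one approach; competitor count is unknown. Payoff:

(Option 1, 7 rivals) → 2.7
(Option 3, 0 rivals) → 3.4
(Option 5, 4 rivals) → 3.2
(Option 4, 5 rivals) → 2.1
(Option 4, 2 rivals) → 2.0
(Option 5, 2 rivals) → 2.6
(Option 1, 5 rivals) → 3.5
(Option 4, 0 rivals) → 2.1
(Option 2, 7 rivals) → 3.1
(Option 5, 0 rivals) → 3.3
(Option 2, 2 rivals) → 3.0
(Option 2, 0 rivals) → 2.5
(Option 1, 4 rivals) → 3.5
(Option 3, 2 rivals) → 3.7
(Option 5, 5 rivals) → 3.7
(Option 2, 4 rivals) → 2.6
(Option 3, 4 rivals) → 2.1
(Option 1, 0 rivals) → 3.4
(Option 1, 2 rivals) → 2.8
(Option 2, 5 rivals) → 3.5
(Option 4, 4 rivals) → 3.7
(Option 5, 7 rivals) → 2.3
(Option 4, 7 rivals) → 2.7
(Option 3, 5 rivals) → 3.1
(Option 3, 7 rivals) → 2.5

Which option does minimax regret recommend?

Option 1

Column bests: 0 rivals=3.4, 2 rivals=3.7, 4 rivals=3.7, 5 rivals=3.7, 7 rivals=3.1.
Option 1 regrets: 0.0, 0.9, 0.2, 0.2, 0.4 → max 0.9
Option 2 regrets: 0.9, 0.7, 1.1, 0.2, 0.0 → max 1.1
Option 3 regrets: 0.0, 0.0, 1.6, 0.6, 0.6 → max 1.6
Option 4 regrets: 1.3, 1.7, 0.0, 1.6, 0.4 → max 1.7
Option 5 regrets: 0.1, 1.1, 0.5, 0.0, 0.8 → max 1.1
Smallest max regret = 0.9 → Option 1.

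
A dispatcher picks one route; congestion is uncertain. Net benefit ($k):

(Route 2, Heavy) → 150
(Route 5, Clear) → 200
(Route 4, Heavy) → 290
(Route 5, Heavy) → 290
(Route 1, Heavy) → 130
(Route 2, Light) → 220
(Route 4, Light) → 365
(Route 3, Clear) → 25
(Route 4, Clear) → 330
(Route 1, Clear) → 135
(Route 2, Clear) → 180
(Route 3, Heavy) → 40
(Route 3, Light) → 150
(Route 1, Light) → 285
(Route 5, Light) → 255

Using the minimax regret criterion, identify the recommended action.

Column bests: Clear=330, Light=365, Heavy=290.
Route 1 regrets: 195, 80, 160 → max 195
Route 2 regrets: 150, 145, 140 → max 150
Route 3 regrets: 305, 215, 250 → max 305
Route 4 regrets: 0, 0, 0 → max 0
Route 5 regrets: 130, 110, 0 → max 130
Smallest max regret = 0 → Route 4.

Route 4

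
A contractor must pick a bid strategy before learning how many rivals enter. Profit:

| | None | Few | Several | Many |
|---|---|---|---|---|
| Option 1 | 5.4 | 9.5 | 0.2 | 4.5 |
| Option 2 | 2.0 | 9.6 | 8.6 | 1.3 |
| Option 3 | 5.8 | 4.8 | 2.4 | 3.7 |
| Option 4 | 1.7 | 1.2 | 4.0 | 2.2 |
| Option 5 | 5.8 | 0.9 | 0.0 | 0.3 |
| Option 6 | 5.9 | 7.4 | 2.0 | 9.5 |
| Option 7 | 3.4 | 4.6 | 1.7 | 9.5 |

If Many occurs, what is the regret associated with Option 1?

5.0

Best payoff under Many is 9.5.
Regret = 9.5 − 4.5 = 5.0.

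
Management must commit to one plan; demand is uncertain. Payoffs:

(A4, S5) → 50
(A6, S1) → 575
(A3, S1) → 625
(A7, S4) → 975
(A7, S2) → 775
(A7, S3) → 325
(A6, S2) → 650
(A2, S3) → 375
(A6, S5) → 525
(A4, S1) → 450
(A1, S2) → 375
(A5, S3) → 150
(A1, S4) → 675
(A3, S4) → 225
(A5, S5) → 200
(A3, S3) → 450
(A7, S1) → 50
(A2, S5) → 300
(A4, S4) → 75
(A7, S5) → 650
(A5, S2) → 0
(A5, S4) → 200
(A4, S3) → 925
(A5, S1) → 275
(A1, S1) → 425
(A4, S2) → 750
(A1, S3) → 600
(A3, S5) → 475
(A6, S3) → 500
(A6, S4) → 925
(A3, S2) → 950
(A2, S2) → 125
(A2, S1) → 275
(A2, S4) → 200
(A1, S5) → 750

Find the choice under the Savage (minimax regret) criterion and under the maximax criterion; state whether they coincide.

minimax regret → A6; maximax → A7 (disagree)

Column bests: S1=625, S2=950, S3=925, S4=975, S5=750.
A1 regrets: 200, 575, 325, 300, 0 → max 575
A2 regrets: 350, 825, 550, 775, 450 → max 825
A3 regrets: 0, 0, 475, 750, 275 → max 750
A4 regrets: 175, 200, 0, 900, 700 → max 900
A5 regrets: 350, 950, 775, 775, 550 → max 950
A6 regrets: 50, 300, 425, 50, 225 → max 425
A7 regrets: 575, 175, 600, 0, 100 → max 600
Smallest max regret = 425 → A6.
Row maxima: A1=750, A2=375, A3=950, A4=925, A5=275, A6=925, A7=975
Best best-case = 975 → A7.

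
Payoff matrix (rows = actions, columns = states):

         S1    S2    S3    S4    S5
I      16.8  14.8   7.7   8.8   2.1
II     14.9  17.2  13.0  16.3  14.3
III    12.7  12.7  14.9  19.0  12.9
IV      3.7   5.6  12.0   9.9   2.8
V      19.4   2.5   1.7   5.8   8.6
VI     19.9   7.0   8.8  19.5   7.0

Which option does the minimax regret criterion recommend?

Column bests: S1=19.9, S2=17.2, S3=14.9, S4=19.5, S5=14.3.
I regrets: 3.1, 2.4, 7.2, 10.7, 12.2 → max 12.2
II regrets: 5.0, 0.0, 1.9, 3.2, 0.0 → max 5.0
III regrets: 7.2, 4.5, 0.0, 0.5, 1.4 → max 7.2
IV regrets: 16.2, 11.6, 2.9, 9.6, 11.5 → max 16.2
V regrets: 0.5, 14.7, 13.2, 13.7, 5.7 → max 14.7
VI regrets: 0.0, 10.2, 6.1, 0.0, 7.3 → max 10.2
Smallest max regret = 5.0 → II.

II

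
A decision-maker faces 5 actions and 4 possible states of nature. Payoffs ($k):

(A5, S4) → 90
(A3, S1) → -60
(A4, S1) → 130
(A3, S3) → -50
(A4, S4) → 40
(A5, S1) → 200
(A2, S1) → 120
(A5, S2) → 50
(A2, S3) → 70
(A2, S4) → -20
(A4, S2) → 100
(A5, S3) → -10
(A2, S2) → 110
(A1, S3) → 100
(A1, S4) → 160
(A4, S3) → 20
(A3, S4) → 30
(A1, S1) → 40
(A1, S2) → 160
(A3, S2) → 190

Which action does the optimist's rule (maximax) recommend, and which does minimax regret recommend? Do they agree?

Row maxima: A1=160, A2=120, A3=190, A4=130, A5=200
Best best-case = 200 → A5.
Column bests: S1=200, S2=190, S3=100, S4=160.
A1 regrets: 160, 30, 0, 0 → max 160
A2 regrets: 80, 80, 30, 180 → max 180
A3 regrets: 260, 0, 150, 130 → max 260
A4 regrets: 70, 90, 80, 120 → max 120
A5 regrets: 0, 140, 110, 70 → max 140
Smallest max regret = 120 → A4.

maximax → A5; minimax regret → A4 (disagree)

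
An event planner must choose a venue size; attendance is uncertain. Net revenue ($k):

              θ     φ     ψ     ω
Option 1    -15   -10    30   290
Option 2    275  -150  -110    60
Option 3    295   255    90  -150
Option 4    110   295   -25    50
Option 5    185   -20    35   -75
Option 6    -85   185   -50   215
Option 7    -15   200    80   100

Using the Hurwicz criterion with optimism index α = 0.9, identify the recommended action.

Option 4

Option 1: 0.9·290 + 0.1·(-15) = 259.5
Option 2: 0.9·275 + 0.1·(-150) = 232.5
Option 3: 0.9·295 + 0.1·(-150) = 250.5
Option 4: 0.9·295 + 0.1·(-25) = 263
Option 5: 0.9·185 + 0.1·(-75) = 159
Option 6: 0.9·215 + 0.1·(-85) = 185
Option 7: 0.9·200 + 0.1·(-15) = 178.5
Highest Hurwicz score = 263 → Option 4.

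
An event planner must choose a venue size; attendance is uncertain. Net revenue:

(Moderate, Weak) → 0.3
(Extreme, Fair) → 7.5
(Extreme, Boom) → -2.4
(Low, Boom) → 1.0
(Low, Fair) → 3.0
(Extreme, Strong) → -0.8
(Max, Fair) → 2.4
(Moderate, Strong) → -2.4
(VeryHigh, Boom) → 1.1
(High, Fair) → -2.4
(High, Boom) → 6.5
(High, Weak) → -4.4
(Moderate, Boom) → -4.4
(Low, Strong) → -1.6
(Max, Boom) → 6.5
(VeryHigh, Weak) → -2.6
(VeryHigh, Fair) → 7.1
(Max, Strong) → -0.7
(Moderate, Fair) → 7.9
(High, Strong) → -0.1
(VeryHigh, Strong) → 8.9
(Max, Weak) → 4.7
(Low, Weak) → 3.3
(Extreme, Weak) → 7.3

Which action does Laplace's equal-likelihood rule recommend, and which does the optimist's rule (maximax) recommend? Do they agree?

Row averages: Low=1.425, Moderate=0.35, High=-0.1, VeryHigh=3.625, Extreme=2.9, Max=3.225
Highest average = 3.625 → VeryHigh.
Row maxima: Low=3.3, Moderate=7.9, High=6.5, VeryHigh=8.9, Extreme=7.5, Max=6.5
Best best-case = 8.9 → VeryHigh.

laplace → VeryHigh; maximax → VeryHigh (agree)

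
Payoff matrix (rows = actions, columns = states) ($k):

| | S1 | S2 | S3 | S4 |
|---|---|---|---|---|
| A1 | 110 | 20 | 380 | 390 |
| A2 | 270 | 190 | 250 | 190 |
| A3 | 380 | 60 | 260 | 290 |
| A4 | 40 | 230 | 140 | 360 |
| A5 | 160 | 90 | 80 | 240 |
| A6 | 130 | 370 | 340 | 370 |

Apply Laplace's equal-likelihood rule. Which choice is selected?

Row averages: A1=225, A2=225, A3=247.5, A4=192.5, A5=142.5, A6=302.5
Highest average = 302.5 → A6.

A6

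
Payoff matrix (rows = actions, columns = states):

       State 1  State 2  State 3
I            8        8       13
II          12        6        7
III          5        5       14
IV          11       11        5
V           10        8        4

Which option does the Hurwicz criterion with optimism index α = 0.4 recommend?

I

I: 0.4·13 + 0.6·8 = 10
II: 0.4·12 + 0.6·6 = 8.4
III: 0.4·14 + 0.6·5 = 8.6
IV: 0.4·11 + 0.6·5 = 7.4
V: 0.4·10 + 0.6·4 = 6.4
Highest Hurwicz score = 10 → I.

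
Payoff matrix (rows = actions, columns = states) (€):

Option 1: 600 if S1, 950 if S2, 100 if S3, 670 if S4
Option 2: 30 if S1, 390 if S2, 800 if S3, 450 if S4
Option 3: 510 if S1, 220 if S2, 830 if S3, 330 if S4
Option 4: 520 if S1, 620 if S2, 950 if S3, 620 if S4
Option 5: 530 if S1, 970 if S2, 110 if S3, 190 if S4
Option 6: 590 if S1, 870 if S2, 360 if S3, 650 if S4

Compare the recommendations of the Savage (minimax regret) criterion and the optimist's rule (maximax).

minimax regret → Option 4; maximax → Option 5 (disagree)

Column bests: S1=600, S2=970, S3=950, S4=670.
Option 1 regrets: 0, 20, 850, 0 → max 850
Option 2 regrets: 570, 580, 150, 220 → max 580
Option 3 regrets: 90, 750, 120, 340 → max 750
Option 4 regrets: 80, 350, 0, 50 → max 350
Option 5 regrets: 70, 0, 840, 480 → max 840
Option 6 regrets: 10, 100, 590, 20 → max 590
Smallest max regret = 350 → Option 4.
Row maxima: Option 1=950, Option 2=800, Option 3=830, Option 4=950, Option 5=970, Option 6=870
Best best-case = 970 → Option 5.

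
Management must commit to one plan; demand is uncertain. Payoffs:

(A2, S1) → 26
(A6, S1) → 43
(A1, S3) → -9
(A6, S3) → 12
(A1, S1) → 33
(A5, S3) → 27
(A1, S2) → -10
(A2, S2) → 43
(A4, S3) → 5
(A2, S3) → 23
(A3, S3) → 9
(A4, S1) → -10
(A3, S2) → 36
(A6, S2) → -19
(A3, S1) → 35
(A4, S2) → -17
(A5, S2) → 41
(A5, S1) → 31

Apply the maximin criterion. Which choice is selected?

A5

Row minima: A1=-10, A2=23, A3=9, A4=-17, A5=27, A6=-19
Best worst-case = 27 → A5.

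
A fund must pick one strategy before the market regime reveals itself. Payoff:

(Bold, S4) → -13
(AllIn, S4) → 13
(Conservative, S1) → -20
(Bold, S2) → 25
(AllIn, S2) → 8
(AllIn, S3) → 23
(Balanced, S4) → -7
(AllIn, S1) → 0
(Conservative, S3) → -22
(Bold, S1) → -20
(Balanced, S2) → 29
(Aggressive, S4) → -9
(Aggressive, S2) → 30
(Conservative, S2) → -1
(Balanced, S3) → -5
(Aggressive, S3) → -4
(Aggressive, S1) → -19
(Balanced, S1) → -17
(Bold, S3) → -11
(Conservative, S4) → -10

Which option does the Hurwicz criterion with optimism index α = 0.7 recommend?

Conservative: 0.7·(-1) + 0.3·(-22) = -7.3
Balanced: 0.7·29 + 0.3·(-17) = 15.2
Aggressive: 0.7·30 + 0.3·(-19) = 15.3
Bold: 0.7·25 + 0.3·(-20) = 11.5
AllIn: 0.7·23 + 0.3·0 = 16.1
Highest Hurwicz score = 16.1 → AllIn.

AllIn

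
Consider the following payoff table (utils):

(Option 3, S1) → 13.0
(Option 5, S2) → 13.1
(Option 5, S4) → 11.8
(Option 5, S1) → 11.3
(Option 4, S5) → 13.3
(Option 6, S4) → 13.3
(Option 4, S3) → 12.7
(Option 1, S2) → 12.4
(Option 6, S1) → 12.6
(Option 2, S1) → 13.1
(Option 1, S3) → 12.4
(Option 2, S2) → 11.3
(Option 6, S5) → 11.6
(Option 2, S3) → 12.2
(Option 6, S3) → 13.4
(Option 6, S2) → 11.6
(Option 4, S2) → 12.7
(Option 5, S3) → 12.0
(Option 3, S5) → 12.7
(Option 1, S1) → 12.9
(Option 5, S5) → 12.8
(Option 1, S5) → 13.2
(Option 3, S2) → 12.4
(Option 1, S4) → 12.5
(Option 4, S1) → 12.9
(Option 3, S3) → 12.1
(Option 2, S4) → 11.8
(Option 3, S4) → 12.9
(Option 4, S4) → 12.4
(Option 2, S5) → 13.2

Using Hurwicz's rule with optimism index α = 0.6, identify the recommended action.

Option 1: 0.6·13.2 + 0.4·12.4 = 12.88
Option 2: 0.6·13.2 + 0.4·11.3 = 12.44
Option 3: 0.6·13.0 + 0.4·12.1 = 12.64
Option 4: 0.6·13.3 + 0.4·12.4 = 12.94
Option 5: 0.6·13.1 + 0.4·11.3 = 12.38
Option 6: 0.6·13.4 + 0.4·11.6 = 12.68
Highest Hurwicz score = 12.94 → Option 4.

Option 4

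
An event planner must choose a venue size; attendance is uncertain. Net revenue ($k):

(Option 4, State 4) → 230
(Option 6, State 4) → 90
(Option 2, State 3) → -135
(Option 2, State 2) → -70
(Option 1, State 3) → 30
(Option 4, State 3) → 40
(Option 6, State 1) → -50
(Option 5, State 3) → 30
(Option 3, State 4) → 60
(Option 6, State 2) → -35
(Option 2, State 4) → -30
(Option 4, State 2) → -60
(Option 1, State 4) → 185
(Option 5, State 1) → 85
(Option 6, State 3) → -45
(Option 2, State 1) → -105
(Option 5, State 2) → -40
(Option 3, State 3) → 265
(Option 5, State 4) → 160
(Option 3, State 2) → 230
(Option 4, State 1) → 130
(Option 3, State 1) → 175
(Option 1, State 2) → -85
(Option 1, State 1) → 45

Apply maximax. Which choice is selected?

Row maxima: Option 1=185, Option 2=-30, Option 3=265, Option 4=230, Option 5=160, Option 6=90
Best best-case = 265 → Option 3.

Option 3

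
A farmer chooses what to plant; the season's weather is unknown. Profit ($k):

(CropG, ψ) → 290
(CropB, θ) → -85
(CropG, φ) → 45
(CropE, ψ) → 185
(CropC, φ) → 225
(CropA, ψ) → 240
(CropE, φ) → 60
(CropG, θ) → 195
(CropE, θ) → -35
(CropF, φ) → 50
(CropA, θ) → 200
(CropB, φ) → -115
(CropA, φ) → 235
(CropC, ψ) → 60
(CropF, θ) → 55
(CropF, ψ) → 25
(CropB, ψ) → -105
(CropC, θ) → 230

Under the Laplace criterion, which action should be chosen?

CropA

Row averages: CropC=515/3, CropB=-305/3, CropF=130/3, CropA=225, CropE=70, CropG=530/3
Highest average = 225 → CropA.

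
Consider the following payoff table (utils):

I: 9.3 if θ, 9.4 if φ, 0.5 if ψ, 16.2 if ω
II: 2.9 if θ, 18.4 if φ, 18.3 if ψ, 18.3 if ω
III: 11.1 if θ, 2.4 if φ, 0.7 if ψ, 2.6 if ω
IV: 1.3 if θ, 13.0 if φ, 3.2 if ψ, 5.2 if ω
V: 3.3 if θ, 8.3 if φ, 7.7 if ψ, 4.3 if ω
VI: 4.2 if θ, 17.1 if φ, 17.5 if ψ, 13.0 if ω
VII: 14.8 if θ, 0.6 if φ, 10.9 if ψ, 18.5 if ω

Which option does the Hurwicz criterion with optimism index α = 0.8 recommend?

II

I: 0.8·16.2 + 0.2·0.5 = 13.06
II: 0.8·18.4 + 0.2·2.9 = 15.3
III: 0.8·11.1 + 0.2·0.7 = 9.02
IV: 0.8·13.0 + 0.2·1.3 = 10.66
V: 0.8·8.3 + 0.2·3.3 = 7.3
VI: 0.8·17.5 + 0.2·4.2 = 14.84
VII: 0.8·18.5 + 0.2·0.6 = 14.92
Highest Hurwicz score = 15.3 → II.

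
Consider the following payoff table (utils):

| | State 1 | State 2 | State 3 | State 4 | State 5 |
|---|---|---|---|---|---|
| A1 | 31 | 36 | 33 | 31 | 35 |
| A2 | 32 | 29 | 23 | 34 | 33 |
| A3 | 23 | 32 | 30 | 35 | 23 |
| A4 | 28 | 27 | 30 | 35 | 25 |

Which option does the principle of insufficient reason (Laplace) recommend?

Row averages: A1=33.2, A2=30.2, A3=28.6, A4=29
Highest average = 33.2 → A1.

A1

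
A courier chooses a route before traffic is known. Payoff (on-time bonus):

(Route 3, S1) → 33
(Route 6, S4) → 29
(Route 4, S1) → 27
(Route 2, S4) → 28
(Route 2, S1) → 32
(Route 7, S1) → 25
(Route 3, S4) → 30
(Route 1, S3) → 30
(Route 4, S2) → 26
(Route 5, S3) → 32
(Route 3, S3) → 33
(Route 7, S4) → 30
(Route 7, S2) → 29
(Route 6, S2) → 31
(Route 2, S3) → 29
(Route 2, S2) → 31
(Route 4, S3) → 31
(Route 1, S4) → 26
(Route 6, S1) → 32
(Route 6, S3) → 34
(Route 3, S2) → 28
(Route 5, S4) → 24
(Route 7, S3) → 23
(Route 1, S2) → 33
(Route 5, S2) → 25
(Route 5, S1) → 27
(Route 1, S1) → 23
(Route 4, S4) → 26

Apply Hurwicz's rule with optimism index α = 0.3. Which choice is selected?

Route 1: 0.3·33 + 0.7·23 = 26
Route 2: 0.3·32 + 0.7·28 = 29.2
Route 3: 0.3·33 + 0.7·28 = 29.5
Route 4: 0.3·31 + 0.7·26 = 27.5
Route 5: 0.3·32 + 0.7·24 = 26.4
Route 6: 0.3·34 + 0.7·29 = 30.5
Route 7: 0.3·30 + 0.7·23 = 25.1
Highest Hurwicz score = 30.5 → Route 6.

Route 6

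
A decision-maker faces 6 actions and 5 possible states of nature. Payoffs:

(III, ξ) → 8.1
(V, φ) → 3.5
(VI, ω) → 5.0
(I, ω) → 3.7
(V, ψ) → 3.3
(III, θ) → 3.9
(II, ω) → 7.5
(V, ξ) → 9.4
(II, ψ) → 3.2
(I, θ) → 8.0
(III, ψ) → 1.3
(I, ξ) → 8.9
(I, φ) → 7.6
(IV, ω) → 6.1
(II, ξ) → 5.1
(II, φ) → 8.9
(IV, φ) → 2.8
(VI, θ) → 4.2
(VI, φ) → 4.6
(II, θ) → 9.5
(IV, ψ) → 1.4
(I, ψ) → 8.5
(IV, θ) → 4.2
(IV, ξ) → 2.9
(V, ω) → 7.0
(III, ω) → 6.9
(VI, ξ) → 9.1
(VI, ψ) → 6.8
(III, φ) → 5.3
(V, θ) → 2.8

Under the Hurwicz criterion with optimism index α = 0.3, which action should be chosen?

I: 0.3·8.9 + 0.7·3.7 = 5.26
II: 0.3·9.5 + 0.7·3.2 = 5.09
III: 0.3·8.1 + 0.7·1.3 = 3.34
IV: 0.3·6.1 + 0.7·1.4 = 2.81
V: 0.3·9.4 + 0.7·2.8 = 4.78
VI: 0.3·9.1 + 0.7·4.2 = 5.67
Highest Hurwicz score = 5.67 → VI.

VI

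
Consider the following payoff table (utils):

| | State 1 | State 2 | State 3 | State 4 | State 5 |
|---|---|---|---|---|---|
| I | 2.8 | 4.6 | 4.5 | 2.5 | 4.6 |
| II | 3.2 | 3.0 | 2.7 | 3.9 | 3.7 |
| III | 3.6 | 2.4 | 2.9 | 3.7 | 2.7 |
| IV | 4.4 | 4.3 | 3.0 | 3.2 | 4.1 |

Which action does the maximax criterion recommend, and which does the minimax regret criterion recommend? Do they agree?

Row maxima: I=4.6, II=3.9, III=3.7, IV=4.4
Best best-case = 4.6 → I.
Column bests: State 1=4.4, State 2=4.6, State 3=4.5, State 4=3.9, State 5=4.6.
I regrets: 1.6, 0.0, 0.0, 1.4, 0.0 → max 1.6
II regrets: 1.2, 1.6, 1.8, 0.0, 0.9 → max 1.8
III regrets: 0.8, 2.2, 1.6, 0.2, 1.9 → max 2.2
IV regrets: 0.0, 0.3, 1.5, 0.7, 0.5 → max 1.5
Smallest max regret = 1.5 → IV.

maximax → I; minimax regret → IV (disagree)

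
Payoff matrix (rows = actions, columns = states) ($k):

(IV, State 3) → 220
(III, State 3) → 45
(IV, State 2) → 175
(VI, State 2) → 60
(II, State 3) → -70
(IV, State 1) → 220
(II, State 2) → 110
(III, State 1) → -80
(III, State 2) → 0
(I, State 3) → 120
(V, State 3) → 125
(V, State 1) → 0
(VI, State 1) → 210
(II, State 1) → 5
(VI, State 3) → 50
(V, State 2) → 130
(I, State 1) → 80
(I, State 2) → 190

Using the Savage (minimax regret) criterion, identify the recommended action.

Column bests: State 1=220, State 2=190, State 3=220.
I regrets: 140, 0, 100 → max 140
II regrets: 215, 80, 290 → max 290
III regrets: 300, 190, 175 → max 300
IV regrets: 0, 15, 0 → max 15
V regrets: 220, 60, 95 → max 220
VI regrets: 10, 130, 170 → max 170
Smallest max regret = 15 → IV.

IV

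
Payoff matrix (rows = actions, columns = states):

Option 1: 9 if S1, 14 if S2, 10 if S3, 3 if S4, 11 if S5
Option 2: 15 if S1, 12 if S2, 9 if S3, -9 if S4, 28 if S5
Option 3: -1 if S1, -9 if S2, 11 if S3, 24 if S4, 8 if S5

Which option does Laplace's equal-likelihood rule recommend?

Row averages: Option 1=9.4, Option 2=11, Option 3=6.6
Highest average = 11 → Option 2.

Option 2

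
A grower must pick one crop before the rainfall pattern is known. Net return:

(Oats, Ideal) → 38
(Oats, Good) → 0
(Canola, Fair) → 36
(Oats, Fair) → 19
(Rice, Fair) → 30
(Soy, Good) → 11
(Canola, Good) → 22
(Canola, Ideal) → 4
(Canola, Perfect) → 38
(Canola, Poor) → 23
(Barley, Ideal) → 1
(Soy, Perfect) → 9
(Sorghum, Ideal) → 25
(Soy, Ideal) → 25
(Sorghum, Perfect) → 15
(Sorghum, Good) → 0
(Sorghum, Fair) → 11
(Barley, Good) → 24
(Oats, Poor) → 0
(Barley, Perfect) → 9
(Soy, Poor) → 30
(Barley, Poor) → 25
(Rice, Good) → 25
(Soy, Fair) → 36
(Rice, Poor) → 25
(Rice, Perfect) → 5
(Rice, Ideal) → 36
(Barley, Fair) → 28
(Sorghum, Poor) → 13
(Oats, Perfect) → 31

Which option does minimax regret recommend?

Sorghum

Column bests: Poor=30, Fair=36, Good=25, Ideal=38, Perfect=38.
Rice regrets: 5, 6, 0, 2, 33 → max 33
Barley regrets: 5, 8, 1, 37, 29 → max 37
Soy regrets: 0, 0, 14, 13, 29 → max 29
Canola regrets: 7, 0, 3, 34, 0 → max 34
Sorghum regrets: 17, 25, 25, 13, 23 → max 25
Oats regrets: 30, 17, 25, 0, 7 → max 30
Smallest max regret = 25 → Sorghum.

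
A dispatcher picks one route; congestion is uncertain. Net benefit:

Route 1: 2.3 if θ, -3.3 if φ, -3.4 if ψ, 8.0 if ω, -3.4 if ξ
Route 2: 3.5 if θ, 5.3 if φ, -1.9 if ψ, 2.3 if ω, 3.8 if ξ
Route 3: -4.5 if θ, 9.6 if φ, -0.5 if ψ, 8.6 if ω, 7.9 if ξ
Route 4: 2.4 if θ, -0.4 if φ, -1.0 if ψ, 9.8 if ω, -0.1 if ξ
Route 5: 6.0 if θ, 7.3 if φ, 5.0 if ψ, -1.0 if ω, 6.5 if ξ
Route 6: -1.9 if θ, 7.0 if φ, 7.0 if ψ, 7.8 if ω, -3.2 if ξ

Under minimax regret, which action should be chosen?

Column bests: θ=6.0, φ=9.6, ψ=7.0, ω=9.8, ξ=7.9.
Route 1 regrets: 3.7, 12.9, 10.4, 1.8, 11.3 → max 12.9
Route 2 regrets: 2.5, 4.3, 8.9, 7.5, 4.1 → max 8.9
Route 3 regrets: 10.5, 0.0, 7.5, 1.2, 0.0 → max 10.5
Route 4 regrets: 3.6, 10.0, 8.0, 0.0, 8.0 → max 10.0
Route 5 regrets: 0.0, 2.3, 2.0, 10.8, 1.4 → max 10.8
Route 6 regrets: 7.9, 2.6, 0.0, 2.0, 11.1 → max 11.1
Smallest max regret = 8.9 → Route 2.

Route 2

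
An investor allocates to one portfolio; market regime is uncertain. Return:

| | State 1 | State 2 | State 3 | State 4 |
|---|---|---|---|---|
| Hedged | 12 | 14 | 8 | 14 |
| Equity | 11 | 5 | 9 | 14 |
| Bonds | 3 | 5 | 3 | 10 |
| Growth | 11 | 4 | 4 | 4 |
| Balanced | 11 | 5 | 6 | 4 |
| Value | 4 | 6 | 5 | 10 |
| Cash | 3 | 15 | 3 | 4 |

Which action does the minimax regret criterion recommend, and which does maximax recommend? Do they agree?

Column bests: State 1=12, State 2=15, State 3=9, State 4=14.
Hedged regrets: 0, 1, 1, 0 → max 1
Equity regrets: 1, 10, 0, 0 → max 10
Bonds regrets: 9, 10, 6, 4 → max 10
Growth regrets: 1, 11, 5, 10 → max 11
Balanced regrets: 1, 10, 3, 10 → max 10
Value regrets: 8, 9, 4, 4 → max 9
Cash regrets: 9, 0, 6, 10 → max 10
Smallest max regret = 1 → Hedged.
Row maxima: Hedged=14, Equity=14, Bonds=10, Growth=11, Balanced=11, Value=10, Cash=15
Best best-case = 15 → Cash.

minimax regret → Hedged; maximax → Cash (disagree)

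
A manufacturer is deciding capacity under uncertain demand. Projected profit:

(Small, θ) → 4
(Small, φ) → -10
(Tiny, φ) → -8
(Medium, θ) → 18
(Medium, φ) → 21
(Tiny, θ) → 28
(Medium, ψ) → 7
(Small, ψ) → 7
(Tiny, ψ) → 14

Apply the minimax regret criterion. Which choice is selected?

Column bests: θ=28, φ=21, ψ=14.
Tiny regrets: 0, 29, 0 → max 29
Small regrets: 24, 31, 7 → max 31
Medium regrets: 10, 0, 7 → max 10
Smallest max regret = 10 → Medium.

Medium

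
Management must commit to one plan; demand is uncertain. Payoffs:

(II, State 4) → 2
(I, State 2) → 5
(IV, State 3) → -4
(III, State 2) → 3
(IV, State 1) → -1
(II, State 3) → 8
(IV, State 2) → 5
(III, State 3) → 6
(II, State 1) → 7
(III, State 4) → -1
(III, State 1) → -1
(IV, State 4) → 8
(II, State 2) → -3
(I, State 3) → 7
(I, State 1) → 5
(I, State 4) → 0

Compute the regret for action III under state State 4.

9

Best payoff under State 4 is 8.
Regret = 8 − (-1) = 9.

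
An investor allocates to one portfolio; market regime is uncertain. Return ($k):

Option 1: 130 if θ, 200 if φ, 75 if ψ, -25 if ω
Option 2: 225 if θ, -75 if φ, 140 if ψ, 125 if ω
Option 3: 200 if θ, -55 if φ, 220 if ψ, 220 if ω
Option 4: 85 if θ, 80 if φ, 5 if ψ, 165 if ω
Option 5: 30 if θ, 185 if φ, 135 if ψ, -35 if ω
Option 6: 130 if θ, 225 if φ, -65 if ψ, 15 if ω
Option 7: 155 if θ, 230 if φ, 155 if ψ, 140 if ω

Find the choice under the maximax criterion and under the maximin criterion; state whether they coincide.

Row maxima: Option 1=200, Option 2=225, Option 3=220, Option 4=165, Option 5=185, Option 6=225, Option 7=230
Best best-case = 230 → Option 7.
Row minima: Option 1=-25, Option 2=-75, Option 3=-55, Option 4=5, Option 5=-35, Option 6=-65, Option 7=140
Best worst-case = 140 → Option 7.

maximax → Option 7; maximin → Option 7 (agree)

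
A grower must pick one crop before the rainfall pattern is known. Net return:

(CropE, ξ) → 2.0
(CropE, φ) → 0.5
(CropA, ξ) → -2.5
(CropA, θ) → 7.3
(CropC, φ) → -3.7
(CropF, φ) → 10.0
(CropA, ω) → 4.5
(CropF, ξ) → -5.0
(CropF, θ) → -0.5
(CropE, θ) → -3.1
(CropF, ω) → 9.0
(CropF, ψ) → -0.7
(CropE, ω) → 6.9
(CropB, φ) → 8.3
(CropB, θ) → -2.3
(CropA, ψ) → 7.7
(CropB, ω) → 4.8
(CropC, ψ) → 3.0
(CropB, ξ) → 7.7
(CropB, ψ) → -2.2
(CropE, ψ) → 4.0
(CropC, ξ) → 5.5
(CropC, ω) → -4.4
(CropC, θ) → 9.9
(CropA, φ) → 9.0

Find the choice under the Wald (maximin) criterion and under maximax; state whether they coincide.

maximin → CropB; maximax → CropF (disagree)

Row minima: CropC=-4.4, CropA=-2.5, CropF=-5.0, CropE=-3.1, CropB=-2.3
Best worst-case = -2.3 → CropB.
Row maxima: CropC=9.9, CropA=9.0, CropF=10.0, CropE=6.9, CropB=8.3
Best best-case = 10.0 → CropF.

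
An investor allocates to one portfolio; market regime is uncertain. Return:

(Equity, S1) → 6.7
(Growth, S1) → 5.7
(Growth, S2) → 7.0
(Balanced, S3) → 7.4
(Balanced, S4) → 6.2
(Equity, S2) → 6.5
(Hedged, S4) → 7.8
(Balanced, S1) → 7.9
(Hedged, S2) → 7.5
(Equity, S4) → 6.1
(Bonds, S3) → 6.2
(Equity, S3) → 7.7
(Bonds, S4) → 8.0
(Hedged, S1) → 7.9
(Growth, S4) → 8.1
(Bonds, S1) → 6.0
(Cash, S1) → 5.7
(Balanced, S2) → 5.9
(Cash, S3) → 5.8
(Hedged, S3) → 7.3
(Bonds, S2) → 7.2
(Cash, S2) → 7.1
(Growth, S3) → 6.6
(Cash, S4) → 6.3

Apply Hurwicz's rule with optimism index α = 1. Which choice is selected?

Balanced: 1·7.9 + 0·5.9 = 7.9
Equity: 1·7.7 + 0·6.1 = 7.7
Growth: 1·8.1 + 0·5.7 = 8.1
Hedged: 1·7.9 + 0·7.3 = 7.9
Cash: 1·7.1 + 0·5.7 = 7.1
Bonds: 1·8.0 + 0·6.0 = 8
Highest Hurwicz score = 8.1 → Growth.

Growth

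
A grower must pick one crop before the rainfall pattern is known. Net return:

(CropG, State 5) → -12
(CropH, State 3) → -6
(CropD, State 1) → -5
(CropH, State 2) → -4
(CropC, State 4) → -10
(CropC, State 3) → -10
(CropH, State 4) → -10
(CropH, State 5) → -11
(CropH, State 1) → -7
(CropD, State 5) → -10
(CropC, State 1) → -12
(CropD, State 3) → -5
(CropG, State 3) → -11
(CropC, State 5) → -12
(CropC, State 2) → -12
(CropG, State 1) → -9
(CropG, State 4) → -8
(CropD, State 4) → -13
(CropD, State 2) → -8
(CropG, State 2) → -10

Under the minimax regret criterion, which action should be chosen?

CropH

Column bests: State 1=-5, State 2=-4, State 3=-5, State 4=-8, State 5=-10.
CropC regrets: 7, 8, 5, 2, 2 → max 8
CropD regrets: 0, 4, 0, 5, 0 → max 5
CropG regrets: 4, 6, 6, 0, 2 → max 6
CropH regrets: 2, 0, 1, 2, 1 → max 2
Smallest max regret = 2 → CropH.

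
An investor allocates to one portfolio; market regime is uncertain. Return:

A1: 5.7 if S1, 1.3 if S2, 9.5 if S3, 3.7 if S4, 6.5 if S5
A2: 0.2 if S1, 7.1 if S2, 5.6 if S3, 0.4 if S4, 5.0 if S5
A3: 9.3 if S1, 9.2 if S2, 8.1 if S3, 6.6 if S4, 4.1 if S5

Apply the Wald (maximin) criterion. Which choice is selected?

Row minima: A1=1.3, A2=0.2, A3=4.1
Best worst-case = 4.1 → A3.

A3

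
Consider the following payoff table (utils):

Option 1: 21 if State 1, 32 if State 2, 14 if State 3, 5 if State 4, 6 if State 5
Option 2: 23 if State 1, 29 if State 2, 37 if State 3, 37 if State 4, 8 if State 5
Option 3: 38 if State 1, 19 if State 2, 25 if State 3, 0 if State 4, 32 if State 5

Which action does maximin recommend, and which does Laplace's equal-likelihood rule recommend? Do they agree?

maximin → Option 2; laplace → Option 2 (agree)

Row minima: Option 1=5, Option 2=8, Option 3=0
Best worst-case = 8 → Option 2.
Row averages: Option 1=15.6, Option 2=26.8, Option 3=22.8
Highest average = 26.8 → Option 2.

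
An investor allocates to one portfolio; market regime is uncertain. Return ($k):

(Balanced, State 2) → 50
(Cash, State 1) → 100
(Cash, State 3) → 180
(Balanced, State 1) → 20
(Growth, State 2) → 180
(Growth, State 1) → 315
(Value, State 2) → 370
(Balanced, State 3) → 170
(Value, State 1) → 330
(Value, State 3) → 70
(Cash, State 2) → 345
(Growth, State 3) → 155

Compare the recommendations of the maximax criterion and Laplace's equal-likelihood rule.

maximax → Value; laplace → Value (agree)

Row maxima: Growth=315, Value=370, Balanced=170, Cash=345
Best best-case = 370 → Value.
Row averages: Growth=650/3, Value=770/3, Balanced=80, Cash=625/3
Highest average = 770/3 → Value.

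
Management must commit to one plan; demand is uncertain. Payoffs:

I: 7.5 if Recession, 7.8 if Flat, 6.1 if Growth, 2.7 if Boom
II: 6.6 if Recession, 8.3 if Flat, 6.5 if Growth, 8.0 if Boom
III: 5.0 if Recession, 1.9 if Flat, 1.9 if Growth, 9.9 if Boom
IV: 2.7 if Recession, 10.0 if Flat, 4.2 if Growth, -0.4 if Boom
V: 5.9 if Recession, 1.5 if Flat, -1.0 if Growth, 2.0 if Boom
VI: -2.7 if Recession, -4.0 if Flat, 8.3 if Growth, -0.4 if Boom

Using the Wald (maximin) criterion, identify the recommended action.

Row minima: I=2.7, II=6.5, III=1.9, IV=-0.4, V=-1.0, VI=-4.0
Best worst-case = 6.5 → II.

II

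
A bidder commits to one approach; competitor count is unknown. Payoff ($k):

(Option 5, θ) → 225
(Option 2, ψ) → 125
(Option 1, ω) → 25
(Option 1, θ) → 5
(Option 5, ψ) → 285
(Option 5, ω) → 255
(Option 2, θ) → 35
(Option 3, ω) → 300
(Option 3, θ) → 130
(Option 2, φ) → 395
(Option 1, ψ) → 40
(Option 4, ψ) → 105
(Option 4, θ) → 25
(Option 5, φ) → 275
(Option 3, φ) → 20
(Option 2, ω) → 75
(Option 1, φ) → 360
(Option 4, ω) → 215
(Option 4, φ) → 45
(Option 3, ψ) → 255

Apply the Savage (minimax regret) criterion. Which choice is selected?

Column bests: θ=225, φ=395, ψ=285, ω=300.
Option 1 regrets: 220, 35, 245, 275 → max 275
Option 2 regrets: 190, 0, 160, 225 → max 225
Option 3 regrets: 95, 375, 30, 0 → max 375
Option 4 regrets: 200, 350, 180, 85 → max 350
Option 5 regrets: 0, 120, 0, 45 → max 120
Smallest max regret = 120 → Option 5.

Option 5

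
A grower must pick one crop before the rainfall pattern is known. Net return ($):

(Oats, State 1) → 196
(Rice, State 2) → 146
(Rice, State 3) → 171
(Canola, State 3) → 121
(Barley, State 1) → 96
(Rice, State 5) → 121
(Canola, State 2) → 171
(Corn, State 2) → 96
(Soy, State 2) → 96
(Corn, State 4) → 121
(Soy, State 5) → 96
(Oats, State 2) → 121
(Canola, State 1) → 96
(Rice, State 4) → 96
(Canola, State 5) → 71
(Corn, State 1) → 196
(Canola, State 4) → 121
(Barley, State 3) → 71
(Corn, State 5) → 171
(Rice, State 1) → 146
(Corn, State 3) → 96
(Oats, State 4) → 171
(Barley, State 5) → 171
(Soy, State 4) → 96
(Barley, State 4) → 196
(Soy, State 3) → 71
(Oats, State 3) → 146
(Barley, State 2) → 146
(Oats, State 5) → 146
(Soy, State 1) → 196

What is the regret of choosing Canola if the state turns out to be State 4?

75

Best payoff under State 4 is 196.
Regret = 196 − 121 = 75.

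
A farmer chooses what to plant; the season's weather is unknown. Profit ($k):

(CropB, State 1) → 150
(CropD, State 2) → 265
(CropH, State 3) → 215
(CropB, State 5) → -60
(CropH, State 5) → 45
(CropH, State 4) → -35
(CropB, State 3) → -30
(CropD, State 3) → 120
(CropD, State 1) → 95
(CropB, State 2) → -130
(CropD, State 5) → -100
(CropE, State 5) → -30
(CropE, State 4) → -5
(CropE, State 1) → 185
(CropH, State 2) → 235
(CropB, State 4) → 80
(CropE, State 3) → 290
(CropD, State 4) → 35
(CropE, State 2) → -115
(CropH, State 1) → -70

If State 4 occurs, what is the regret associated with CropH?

Best payoff under State 4 is 80.
Regret = 80 − (-35) = 115.

115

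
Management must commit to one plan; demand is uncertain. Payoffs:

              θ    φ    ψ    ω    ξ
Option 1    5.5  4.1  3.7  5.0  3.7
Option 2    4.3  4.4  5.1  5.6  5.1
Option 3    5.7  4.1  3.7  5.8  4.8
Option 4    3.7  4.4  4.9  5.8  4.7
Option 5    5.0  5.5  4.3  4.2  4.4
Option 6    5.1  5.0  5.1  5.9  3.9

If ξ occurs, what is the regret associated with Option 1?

1.4

Best payoff under ξ is 5.1.
Regret = 5.1 − 3.7 = 1.4.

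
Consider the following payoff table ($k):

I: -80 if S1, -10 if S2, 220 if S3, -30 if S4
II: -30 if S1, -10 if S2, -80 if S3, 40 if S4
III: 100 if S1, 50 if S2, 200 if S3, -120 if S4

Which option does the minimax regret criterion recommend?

Column bests: S1=100, S2=50, S3=220, S4=40.
I regrets: 180, 60, 0, 70 → max 180
II regrets: 130, 60, 300, 0 → max 300
III regrets: 0, 0, 20, 160 → max 160
Smallest max regret = 160 → III.

III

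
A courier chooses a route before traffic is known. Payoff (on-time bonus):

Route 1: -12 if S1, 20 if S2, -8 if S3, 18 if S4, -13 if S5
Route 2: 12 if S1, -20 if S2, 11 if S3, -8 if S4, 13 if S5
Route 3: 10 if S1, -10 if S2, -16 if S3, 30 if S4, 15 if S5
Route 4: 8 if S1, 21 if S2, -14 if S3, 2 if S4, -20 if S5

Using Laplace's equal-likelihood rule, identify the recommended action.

Row averages: Route 1=1, Route 2=1.6, Route 3=5.8, Route 4=-0.6
Highest average = 5.8 → Route 3.

Route 3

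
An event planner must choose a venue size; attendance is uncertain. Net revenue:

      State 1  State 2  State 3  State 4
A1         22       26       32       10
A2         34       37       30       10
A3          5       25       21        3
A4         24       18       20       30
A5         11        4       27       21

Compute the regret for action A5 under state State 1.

Best payoff under State 1 is 34.
Regret = 34 − 11 = 23.

23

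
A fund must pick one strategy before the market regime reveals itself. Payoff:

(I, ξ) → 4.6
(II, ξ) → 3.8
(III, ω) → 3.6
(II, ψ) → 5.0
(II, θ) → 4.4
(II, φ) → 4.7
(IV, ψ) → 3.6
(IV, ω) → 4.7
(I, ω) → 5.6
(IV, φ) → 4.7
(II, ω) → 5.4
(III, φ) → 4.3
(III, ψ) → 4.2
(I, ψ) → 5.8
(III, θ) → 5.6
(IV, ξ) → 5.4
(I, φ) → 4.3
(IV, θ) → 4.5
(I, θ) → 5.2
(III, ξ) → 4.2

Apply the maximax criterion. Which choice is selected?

I

Row maxima: I=5.8, II=5.4, III=5.6, IV=5.4
Best best-case = 5.8 → I.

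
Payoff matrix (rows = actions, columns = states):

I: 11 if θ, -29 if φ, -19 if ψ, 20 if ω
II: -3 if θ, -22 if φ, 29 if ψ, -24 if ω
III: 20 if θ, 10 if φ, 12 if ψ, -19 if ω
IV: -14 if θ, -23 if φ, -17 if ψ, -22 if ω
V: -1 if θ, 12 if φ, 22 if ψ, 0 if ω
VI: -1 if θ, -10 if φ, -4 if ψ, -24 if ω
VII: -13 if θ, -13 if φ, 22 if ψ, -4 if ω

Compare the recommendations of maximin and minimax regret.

Row minima: I=-29, II=-24, III=-19, IV=-23, V=-1, VI=-24, VII=-13
Best worst-case = -1 → V.
Column bests: θ=20, φ=12, ψ=29, ω=20.
I regrets: 9, 41, 48, 0 → max 48
II regrets: 23, 34, 0, 44 → max 44
III regrets: 0, 2, 17, 39 → max 39
IV regrets: 34, 35, 46, 42 → max 46
V regrets: 21, 0, 7, 20 → max 21
VI regrets: 21, 22, 33, 44 → max 44
VII regrets: 33, 25, 7, 24 → max 33
Smallest max regret = 21 → V.

maximin → V; minimax regret → V (agree)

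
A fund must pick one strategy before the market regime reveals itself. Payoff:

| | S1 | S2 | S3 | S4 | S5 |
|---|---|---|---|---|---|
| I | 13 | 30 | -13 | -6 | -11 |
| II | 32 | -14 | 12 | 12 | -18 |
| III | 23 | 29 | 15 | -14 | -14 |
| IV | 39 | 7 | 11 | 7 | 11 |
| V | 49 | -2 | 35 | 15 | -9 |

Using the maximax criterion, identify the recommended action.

Row maxima: I=30, II=32, III=29, IV=39, V=49
Best best-case = 49 → V.

V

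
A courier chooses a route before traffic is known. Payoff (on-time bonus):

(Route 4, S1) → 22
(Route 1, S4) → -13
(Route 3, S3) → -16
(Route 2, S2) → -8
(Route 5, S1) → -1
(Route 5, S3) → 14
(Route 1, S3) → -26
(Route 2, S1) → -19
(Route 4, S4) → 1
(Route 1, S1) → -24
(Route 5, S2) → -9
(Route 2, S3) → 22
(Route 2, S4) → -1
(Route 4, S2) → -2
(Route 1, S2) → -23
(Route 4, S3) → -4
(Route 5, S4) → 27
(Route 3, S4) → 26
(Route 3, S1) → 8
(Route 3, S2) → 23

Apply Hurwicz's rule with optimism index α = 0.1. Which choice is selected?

Route 1: 0.1·(-13) + 0.9·(-26) = -24.7
Route 2: 0.1·22 + 0.9·(-19) = -14.9
Route 3: 0.1·26 + 0.9·(-16) = -11.8
Route 4: 0.1·22 + 0.9·(-4) = -1.4
Route 5: 0.1·27 + 0.9·(-9) = -5.4
Highest Hurwicz score = -1.4 → Route 4.

Route 4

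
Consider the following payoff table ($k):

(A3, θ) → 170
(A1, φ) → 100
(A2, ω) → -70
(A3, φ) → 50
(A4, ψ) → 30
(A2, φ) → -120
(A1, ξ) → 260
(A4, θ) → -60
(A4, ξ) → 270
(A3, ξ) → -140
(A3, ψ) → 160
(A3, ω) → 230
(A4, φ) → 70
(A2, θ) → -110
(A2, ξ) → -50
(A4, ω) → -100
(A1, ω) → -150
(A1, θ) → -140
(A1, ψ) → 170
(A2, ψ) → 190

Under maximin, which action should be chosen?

Row minima: A1=-150, A2=-120, A3=-140, A4=-100
Best worst-case = -100 → A4.

A4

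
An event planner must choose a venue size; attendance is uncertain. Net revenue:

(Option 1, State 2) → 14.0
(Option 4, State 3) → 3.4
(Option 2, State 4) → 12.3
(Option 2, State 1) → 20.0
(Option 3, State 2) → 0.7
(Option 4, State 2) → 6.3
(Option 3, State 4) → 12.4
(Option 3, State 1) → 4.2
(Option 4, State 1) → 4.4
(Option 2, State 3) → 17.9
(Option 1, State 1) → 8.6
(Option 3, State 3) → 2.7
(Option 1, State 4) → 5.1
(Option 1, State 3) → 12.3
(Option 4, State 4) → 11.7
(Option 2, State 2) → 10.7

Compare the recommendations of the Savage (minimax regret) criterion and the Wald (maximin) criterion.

Column bests: State 1=20.0, State 2=14.0, State 3=17.9, State 4=12.4.
Option 1 regrets: 11.4, 0.0, 5.6, 7.3 → max 11.4
Option 2 regrets: 0.0, 3.3, 0.0, 0.1 → max 3.3
Option 3 regrets: 15.8, 13.3, 15.2, 0.0 → max 15.8
Option 4 regrets: 15.6, 7.7, 14.5, 0.7 → max 15.6
Smallest max regret = 3.3 → Option 2.
Row minima: Option 1=5.1, Option 2=10.7, Option 3=0.7, Option 4=3.4
Best worst-case = 10.7 → Option 2.

minimax regret → Option 2; maximin → Option 2 (agree)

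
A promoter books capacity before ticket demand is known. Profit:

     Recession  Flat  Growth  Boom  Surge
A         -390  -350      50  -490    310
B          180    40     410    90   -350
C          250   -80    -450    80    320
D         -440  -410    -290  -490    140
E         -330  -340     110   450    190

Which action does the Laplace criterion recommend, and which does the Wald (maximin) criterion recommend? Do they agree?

Row averages: A=-174, B=74, C=24, D=-298, E=16
Highest average = 74 → B.
Row minima: A=-490, B=-350, C=-450, D=-490, E=-340
Best worst-case = -340 → E.

laplace → B; maximin → E (disagree)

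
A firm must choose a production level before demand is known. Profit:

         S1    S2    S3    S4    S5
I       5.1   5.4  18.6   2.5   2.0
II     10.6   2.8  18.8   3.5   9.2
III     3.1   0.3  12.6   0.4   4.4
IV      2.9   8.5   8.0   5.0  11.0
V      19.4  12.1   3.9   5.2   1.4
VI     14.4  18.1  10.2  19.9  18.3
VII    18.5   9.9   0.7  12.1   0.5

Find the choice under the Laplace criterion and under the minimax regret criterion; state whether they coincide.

Row averages: I=6.72, II=8.98, III=4.16, IV=7.08, V=8.4, VI=16.18, VII=8.34
Highest average = 16.18 → VI.
Column bests: S1=19.4, S2=18.1, S3=18.8, S4=19.9, S5=18.3.
I regrets: 14.3, 12.7, 0.2, 17.4, 16.3 → max 17.4
II regrets: 8.8, 15.3, 0.0, 16.4, 9.1 → max 16.4
III regrets: 16.3, 17.8, 6.2, 19.5, 13.9 → max 19.5
IV regrets: 16.5, 9.6, 10.8, 14.9, 7.3 → max 16.5
V regrets: 0.0, 6.0, 14.9, 14.7, 16.9 → max 16.9
VI regrets: 5.0, 0.0, 8.6, 0.0, 0.0 → max 8.6
VII regrets: 0.9, 8.2, 18.1, 7.8, 17.8 → max 18.1
Smallest max regret = 8.6 → VI.

laplace → VI; minimax regret → VI (agree)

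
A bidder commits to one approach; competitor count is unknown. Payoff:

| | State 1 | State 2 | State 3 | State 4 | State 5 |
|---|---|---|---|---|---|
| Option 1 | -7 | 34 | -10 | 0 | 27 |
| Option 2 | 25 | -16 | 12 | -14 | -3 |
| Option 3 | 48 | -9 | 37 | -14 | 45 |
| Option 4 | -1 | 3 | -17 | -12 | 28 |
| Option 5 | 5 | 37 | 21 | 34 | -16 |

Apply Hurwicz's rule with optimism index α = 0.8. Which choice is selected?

Option 3

Option 1: 0.8·34 + 0.2·(-10) = 25.2
Option 2: 0.8·25 + 0.2·(-16) = 16.8
Option 3: 0.8·48 + 0.2·(-14) = 35.6
Option 4: 0.8·28 + 0.2·(-17) = 19
Option 5: 0.8·37 + 0.2·(-16) = 26.4
Highest Hurwicz score = 35.6 → Option 3.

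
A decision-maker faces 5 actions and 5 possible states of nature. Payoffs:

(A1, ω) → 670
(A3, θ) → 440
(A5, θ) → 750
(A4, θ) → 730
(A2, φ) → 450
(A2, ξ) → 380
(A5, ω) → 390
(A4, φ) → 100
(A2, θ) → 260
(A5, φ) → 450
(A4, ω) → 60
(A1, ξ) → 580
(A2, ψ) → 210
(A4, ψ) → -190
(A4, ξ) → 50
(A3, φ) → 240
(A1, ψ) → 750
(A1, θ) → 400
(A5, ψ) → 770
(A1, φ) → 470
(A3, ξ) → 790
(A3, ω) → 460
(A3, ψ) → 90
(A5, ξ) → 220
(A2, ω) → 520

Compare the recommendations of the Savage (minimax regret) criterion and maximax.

Column bests: θ=750, φ=470, ψ=770, ω=670, ξ=790.
A1 regrets: 350, 0, 20, 0, 210 → max 350
A2 regrets: 490, 20, 560, 150, 410 → max 560
A3 regrets: 310, 230, 680, 210, 0 → max 680
A4 regrets: 20, 370, 960, 610, 740 → max 960
A5 regrets: 0, 20, 0, 280, 570 → max 570
Smallest max regret = 350 → A1.
Row maxima: A1=750, A2=520, A3=790, A4=730, A5=770
Best best-case = 790 → A3.

minimax regret → A1; maximax → A3 (disagree)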